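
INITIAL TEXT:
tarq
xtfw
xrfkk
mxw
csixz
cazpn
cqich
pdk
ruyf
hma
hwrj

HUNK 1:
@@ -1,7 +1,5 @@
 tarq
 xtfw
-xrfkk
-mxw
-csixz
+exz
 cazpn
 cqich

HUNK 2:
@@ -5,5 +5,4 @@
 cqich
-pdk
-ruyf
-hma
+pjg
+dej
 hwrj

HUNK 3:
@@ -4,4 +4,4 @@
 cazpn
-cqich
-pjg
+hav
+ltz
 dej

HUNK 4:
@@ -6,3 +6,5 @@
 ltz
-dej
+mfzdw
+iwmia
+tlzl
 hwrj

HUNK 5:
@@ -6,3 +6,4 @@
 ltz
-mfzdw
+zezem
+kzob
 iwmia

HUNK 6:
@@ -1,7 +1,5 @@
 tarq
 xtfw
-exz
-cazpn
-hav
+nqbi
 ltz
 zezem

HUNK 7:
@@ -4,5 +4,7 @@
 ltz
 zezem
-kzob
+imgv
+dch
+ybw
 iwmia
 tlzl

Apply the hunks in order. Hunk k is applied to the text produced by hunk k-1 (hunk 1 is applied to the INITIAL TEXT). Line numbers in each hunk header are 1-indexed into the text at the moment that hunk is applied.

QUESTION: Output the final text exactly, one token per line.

Hunk 1: at line 1 remove [xrfkk,mxw,csixz] add [exz] -> 9 lines: tarq xtfw exz cazpn cqich pdk ruyf hma hwrj
Hunk 2: at line 5 remove [pdk,ruyf,hma] add [pjg,dej] -> 8 lines: tarq xtfw exz cazpn cqich pjg dej hwrj
Hunk 3: at line 4 remove [cqich,pjg] add [hav,ltz] -> 8 lines: tarq xtfw exz cazpn hav ltz dej hwrj
Hunk 4: at line 6 remove [dej] add [mfzdw,iwmia,tlzl] -> 10 lines: tarq xtfw exz cazpn hav ltz mfzdw iwmia tlzl hwrj
Hunk 5: at line 6 remove [mfzdw] add [zezem,kzob] -> 11 lines: tarq xtfw exz cazpn hav ltz zezem kzob iwmia tlzl hwrj
Hunk 6: at line 1 remove [exz,cazpn,hav] add [nqbi] -> 9 lines: tarq xtfw nqbi ltz zezem kzob iwmia tlzl hwrj
Hunk 7: at line 4 remove [kzob] add [imgv,dch,ybw] -> 11 lines: tarq xtfw nqbi ltz zezem imgv dch ybw iwmia tlzl hwrj

Answer: tarq
xtfw
nqbi
ltz
zezem
imgv
dch
ybw
iwmia
tlzl
hwrj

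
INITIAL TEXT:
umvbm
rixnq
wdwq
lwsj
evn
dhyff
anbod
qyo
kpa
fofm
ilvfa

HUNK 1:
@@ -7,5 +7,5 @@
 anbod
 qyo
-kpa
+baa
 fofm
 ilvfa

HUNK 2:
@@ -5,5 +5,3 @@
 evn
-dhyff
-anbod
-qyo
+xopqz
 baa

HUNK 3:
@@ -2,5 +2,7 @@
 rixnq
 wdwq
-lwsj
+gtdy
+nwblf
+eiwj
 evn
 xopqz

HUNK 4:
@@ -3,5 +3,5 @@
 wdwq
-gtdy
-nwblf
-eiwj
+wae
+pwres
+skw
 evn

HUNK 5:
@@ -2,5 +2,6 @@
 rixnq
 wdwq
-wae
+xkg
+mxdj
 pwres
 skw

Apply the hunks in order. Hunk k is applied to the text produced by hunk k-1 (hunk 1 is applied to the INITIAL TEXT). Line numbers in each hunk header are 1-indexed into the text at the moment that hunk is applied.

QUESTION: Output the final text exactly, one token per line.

Hunk 1: at line 7 remove [kpa] add [baa] -> 11 lines: umvbm rixnq wdwq lwsj evn dhyff anbod qyo baa fofm ilvfa
Hunk 2: at line 5 remove [dhyff,anbod,qyo] add [xopqz] -> 9 lines: umvbm rixnq wdwq lwsj evn xopqz baa fofm ilvfa
Hunk 3: at line 2 remove [lwsj] add [gtdy,nwblf,eiwj] -> 11 lines: umvbm rixnq wdwq gtdy nwblf eiwj evn xopqz baa fofm ilvfa
Hunk 4: at line 3 remove [gtdy,nwblf,eiwj] add [wae,pwres,skw] -> 11 lines: umvbm rixnq wdwq wae pwres skw evn xopqz baa fofm ilvfa
Hunk 5: at line 2 remove [wae] add [xkg,mxdj] -> 12 lines: umvbm rixnq wdwq xkg mxdj pwres skw evn xopqz baa fofm ilvfa

Answer: umvbm
rixnq
wdwq
xkg
mxdj
pwres
skw
evn
xopqz
baa
fofm
ilvfa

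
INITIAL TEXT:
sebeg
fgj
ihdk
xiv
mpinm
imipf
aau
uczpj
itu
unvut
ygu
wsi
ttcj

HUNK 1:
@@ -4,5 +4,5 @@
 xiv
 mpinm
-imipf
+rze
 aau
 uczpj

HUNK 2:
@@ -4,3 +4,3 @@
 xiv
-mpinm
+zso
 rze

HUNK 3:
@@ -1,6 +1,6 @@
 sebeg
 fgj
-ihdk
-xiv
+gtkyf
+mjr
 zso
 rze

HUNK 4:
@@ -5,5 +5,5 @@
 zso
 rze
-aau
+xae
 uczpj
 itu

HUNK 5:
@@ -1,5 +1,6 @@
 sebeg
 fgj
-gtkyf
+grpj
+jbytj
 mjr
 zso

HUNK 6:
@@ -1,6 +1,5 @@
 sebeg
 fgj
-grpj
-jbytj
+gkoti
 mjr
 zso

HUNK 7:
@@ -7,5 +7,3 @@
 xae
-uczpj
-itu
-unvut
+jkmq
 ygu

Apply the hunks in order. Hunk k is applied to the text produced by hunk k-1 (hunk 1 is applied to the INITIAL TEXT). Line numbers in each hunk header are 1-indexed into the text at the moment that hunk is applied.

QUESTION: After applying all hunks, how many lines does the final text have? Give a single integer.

Hunk 1: at line 4 remove [imipf] add [rze] -> 13 lines: sebeg fgj ihdk xiv mpinm rze aau uczpj itu unvut ygu wsi ttcj
Hunk 2: at line 4 remove [mpinm] add [zso] -> 13 lines: sebeg fgj ihdk xiv zso rze aau uczpj itu unvut ygu wsi ttcj
Hunk 3: at line 1 remove [ihdk,xiv] add [gtkyf,mjr] -> 13 lines: sebeg fgj gtkyf mjr zso rze aau uczpj itu unvut ygu wsi ttcj
Hunk 4: at line 5 remove [aau] add [xae] -> 13 lines: sebeg fgj gtkyf mjr zso rze xae uczpj itu unvut ygu wsi ttcj
Hunk 5: at line 1 remove [gtkyf] add [grpj,jbytj] -> 14 lines: sebeg fgj grpj jbytj mjr zso rze xae uczpj itu unvut ygu wsi ttcj
Hunk 6: at line 1 remove [grpj,jbytj] add [gkoti] -> 13 lines: sebeg fgj gkoti mjr zso rze xae uczpj itu unvut ygu wsi ttcj
Hunk 7: at line 7 remove [uczpj,itu,unvut] add [jkmq] -> 11 lines: sebeg fgj gkoti mjr zso rze xae jkmq ygu wsi ttcj
Final line count: 11

Answer: 11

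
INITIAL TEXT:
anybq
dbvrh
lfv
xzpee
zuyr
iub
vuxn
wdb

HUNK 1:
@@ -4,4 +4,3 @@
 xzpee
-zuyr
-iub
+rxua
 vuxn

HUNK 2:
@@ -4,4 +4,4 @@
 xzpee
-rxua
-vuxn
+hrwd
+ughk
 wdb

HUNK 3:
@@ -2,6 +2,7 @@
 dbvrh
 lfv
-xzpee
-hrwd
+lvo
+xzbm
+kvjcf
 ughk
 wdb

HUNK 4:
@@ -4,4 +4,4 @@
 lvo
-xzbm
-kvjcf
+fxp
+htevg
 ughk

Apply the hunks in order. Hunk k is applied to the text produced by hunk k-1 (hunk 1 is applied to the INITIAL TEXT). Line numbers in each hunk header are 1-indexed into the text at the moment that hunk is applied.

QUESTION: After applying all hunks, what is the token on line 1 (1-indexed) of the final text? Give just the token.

Hunk 1: at line 4 remove [zuyr,iub] add [rxua] -> 7 lines: anybq dbvrh lfv xzpee rxua vuxn wdb
Hunk 2: at line 4 remove [rxua,vuxn] add [hrwd,ughk] -> 7 lines: anybq dbvrh lfv xzpee hrwd ughk wdb
Hunk 3: at line 2 remove [xzpee,hrwd] add [lvo,xzbm,kvjcf] -> 8 lines: anybq dbvrh lfv lvo xzbm kvjcf ughk wdb
Hunk 4: at line 4 remove [xzbm,kvjcf] add [fxp,htevg] -> 8 lines: anybq dbvrh lfv lvo fxp htevg ughk wdb
Final line 1: anybq

Answer: anybq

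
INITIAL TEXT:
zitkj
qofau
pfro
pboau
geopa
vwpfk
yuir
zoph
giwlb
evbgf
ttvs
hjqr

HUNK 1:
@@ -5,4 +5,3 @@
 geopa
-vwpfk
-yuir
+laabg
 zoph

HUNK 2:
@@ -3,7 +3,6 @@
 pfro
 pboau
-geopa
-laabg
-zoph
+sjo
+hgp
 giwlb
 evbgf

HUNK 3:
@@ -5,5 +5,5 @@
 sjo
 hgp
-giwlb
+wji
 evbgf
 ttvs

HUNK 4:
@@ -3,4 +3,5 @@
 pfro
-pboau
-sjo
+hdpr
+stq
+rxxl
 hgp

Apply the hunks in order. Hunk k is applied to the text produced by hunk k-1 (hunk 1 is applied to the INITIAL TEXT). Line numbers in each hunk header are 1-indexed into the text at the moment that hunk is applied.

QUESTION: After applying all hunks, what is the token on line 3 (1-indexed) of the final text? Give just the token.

Answer: pfro

Derivation:
Hunk 1: at line 5 remove [vwpfk,yuir] add [laabg] -> 11 lines: zitkj qofau pfro pboau geopa laabg zoph giwlb evbgf ttvs hjqr
Hunk 2: at line 3 remove [geopa,laabg,zoph] add [sjo,hgp] -> 10 lines: zitkj qofau pfro pboau sjo hgp giwlb evbgf ttvs hjqr
Hunk 3: at line 5 remove [giwlb] add [wji] -> 10 lines: zitkj qofau pfro pboau sjo hgp wji evbgf ttvs hjqr
Hunk 4: at line 3 remove [pboau,sjo] add [hdpr,stq,rxxl] -> 11 lines: zitkj qofau pfro hdpr stq rxxl hgp wji evbgf ttvs hjqr
Final line 3: pfro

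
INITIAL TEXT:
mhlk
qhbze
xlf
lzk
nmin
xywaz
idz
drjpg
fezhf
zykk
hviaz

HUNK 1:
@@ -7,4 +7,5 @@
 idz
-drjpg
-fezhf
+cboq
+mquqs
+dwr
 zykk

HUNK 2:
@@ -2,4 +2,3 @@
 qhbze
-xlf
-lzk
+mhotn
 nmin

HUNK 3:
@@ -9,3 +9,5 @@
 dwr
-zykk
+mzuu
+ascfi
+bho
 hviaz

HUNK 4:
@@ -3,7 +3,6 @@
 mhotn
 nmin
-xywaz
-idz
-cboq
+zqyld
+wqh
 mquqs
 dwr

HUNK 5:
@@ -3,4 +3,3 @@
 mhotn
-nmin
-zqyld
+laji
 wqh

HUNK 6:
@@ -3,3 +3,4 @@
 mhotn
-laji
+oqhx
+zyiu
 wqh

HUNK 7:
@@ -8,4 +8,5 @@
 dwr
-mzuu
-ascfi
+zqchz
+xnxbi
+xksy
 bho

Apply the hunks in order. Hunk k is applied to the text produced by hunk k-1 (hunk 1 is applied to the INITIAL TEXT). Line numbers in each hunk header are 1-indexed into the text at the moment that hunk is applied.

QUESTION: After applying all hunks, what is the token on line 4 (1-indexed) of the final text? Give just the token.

Hunk 1: at line 7 remove [drjpg,fezhf] add [cboq,mquqs,dwr] -> 12 lines: mhlk qhbze xlf lzk nmin xywaz idz cboq mquqs dwr zykk hviaz
Hunk 2: at line 2 remove [xlf,lzk] add [mhotn] -> 11 lines: mhlk qhbze mhotn nmin xywaz idz cboq mquqs dwr zykk hviaz
Hunk 3: at line 9 remove [zykk] add [mzuu,ascfi,bho] -> 13 lines: mhlk qhbze mhotn nmin xywaz idz cboq mquqs dwr mzuu ascfi bho hviaz
Hunk 4: at line 3 remove [xywaz,idz,cboq] add [zqyld,wqh] -> 12 lines: mhlk qhbze mhotn nmin zqyld wqh mquqs dwr mzuu ascfi bho hviaz
Hunk 5: at line 3 remove [nmin,zqyld] add [laji] -> 11 lines: mhlk qhbze mhotn laji wqh mquqs dwr mzuu ascfi bho hviaz
Hunk 6: at line 3 remove [laji] add [oqhx,zyiu] -> 12 lines: mhlk qhbze mhotn oqhx zyiu wqh mquqs dwr mzuu ascfi bho hviaz
Hunk 7: at line 8 remove [mzuu,ascfi] add [zqchz,xnxbi,xksy] -> 13 lines: mhlk qhbze mhotn oqhx zyiu wqh mquqs dwr zqchz xnxbi xksy bho hviaz
Final line 4: oqhx

Answer: oqhx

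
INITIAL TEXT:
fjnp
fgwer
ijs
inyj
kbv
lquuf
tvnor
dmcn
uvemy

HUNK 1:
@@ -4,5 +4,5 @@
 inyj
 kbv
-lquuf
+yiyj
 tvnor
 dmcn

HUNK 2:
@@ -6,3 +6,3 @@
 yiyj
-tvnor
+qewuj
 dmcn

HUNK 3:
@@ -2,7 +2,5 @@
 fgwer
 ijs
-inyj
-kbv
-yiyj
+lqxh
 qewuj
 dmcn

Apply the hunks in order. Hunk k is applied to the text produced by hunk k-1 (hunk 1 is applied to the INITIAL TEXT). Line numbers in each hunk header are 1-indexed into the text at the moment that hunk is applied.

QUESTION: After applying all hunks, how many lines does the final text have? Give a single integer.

Answer: 7

Derivation:
Hunk 1: at line 4 remove [lquuf] add [yiyj] -> 9 lines: fjnp fgwer ijs inyj kbv yiyj tvnor dmcn uvemy
Hunk 2: at line 6 remove [tvnor] add [qewuj] -> 9 lines: fjnp fgwer ijs inyj kbv yiyj qewuj dmcn uvemy
Hunk 3: at line 2 remove [inyj,kbv,yiyj] add [lqxh] -> 7 lines: fjnp fgwer ijs lqxh qewuj dmcn uvemy
Final line count: 7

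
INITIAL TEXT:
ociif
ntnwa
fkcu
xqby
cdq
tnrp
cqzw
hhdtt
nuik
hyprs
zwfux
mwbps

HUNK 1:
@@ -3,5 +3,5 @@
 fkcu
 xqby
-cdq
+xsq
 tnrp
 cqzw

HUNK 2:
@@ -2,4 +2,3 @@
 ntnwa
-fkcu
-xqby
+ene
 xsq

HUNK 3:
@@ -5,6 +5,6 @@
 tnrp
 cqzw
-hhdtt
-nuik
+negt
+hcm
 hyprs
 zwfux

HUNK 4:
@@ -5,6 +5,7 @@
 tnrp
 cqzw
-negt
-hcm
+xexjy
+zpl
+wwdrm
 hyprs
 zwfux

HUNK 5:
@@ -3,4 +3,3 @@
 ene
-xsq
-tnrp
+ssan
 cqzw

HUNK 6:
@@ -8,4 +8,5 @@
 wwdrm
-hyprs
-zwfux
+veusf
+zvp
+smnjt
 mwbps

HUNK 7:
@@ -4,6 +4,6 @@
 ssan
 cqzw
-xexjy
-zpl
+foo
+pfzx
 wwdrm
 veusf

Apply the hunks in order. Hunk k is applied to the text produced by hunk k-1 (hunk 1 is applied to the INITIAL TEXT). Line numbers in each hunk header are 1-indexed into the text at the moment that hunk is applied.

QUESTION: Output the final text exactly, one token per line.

Answer: ociif
ntnwa
ene
ssan
cqzw
foo
pfzx
wwdrm
veusf
zvp
smnjt
mwbps

Derivation:
Hunk 1: at line 3 remove [cdq] add [xsq] -> 12 lines: ociif ntnwa fkcu xqby xsq tnrp cqzw hhdtt nuik hyprs zwfux mwbps
Hunk 2: at line 2 remove [fkcu,xqby] add [ene] -> 11 lines: ociif ntnwa ene xsq tnrp cqzw hhdtt nuik hyprs zwfux mwbps
Hunk 3: at line 5 remove [hhdtt,nuik] add [negt,hcm] -> 11 lines: ociif ntnwa ene xsq tnrp cqzw negt hcm hyprs zwfux mwbps
Hunk 4: at line 5 remove [negt,hcm] add [xexjy,zpl,wwdrm] -> 12 lines: ociif ntnwa ene xsq tnrp cqzw xexjy zpl wwdrm hyprs zwfux mwbps
Hunk 5: at line 3 remove [xsq,tnrp] add [ssan] -> 11 lines: ociif ntnwa ene ssan cqzw xexjy zpl wwdrm hyprs zwfux mwbps
Hunk 6: at line 8 remove [hyprs,zwfux] add [veusf,zvp,smnjt] -> 12 lines: ociif ntnwa ene ssan cqzw xexjy zpl wwdrm veusf zvp smnjt mwbps
Hunk 7: at line 4 remove [xexjy,zpl] add [foo,pfzx] -> 12 lines: ociif ntnwa ene ssan cqzw foo pfzx wwdrm veusf zvp smnjt mwbps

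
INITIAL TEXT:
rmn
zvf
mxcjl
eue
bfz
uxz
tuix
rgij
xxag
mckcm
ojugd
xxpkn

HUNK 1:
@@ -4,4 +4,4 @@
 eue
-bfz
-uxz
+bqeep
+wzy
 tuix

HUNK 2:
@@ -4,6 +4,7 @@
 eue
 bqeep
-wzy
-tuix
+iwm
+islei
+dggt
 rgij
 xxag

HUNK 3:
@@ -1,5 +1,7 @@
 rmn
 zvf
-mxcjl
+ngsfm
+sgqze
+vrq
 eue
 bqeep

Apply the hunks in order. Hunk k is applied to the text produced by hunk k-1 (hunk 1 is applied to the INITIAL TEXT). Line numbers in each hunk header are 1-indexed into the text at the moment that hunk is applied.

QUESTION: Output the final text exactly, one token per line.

Answer: rmn
zvf
ngsfm
sgqze
vrq
eue
bqeep
iwm
islei
dggt
rgij
xxag
mckcm
ojugd
xxpkn

Derivation:
Hunk 1: at line 4 remove [bfz,uxz] add [bqeep,wzy] -> 12 lines: rmn zvf mxcjl eue bqeep wzy tuix rgij xxag mckcm ojugd xxpkn
Hunk 2: at line 4 remove [wzy,tuix] add [iwm,islei,dggt] -> 13 lines: rmn zvf mxcjl eue bqeep iwm islei dggt rgij xxag mckcm ojugd xxpkn
Hunk 3: at line 1 remove [mxcjl] add [ngsfm,sgqze,vrq] -> 15 lines: rmn zvf ngsfm sgqze vrq eue bqeep iwm islei dggt rgij xxag mckcm ojugd xxpkn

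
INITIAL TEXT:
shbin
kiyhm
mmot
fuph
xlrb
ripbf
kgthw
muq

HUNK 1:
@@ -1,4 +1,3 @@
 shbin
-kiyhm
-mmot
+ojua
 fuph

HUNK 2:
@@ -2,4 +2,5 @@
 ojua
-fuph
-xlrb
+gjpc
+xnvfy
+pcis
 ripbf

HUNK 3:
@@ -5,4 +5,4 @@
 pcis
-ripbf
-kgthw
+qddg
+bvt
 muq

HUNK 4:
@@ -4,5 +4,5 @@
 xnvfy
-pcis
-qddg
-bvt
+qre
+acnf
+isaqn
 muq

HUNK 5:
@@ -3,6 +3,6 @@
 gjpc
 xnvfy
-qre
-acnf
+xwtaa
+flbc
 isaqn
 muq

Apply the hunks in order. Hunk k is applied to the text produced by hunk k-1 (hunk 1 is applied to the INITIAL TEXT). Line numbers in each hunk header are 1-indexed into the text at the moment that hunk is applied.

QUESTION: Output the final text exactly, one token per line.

Answer: shbin
ojua
gjpc
xnvfy
xwtaa
flbc
isaqn
muq

Derivation:
Hunk 1: at line 1 remove [kiyhm,mmot] add [ojua] -> 7 lines: shbin ojua fuph xlrb ripbf kgthw muq
Hunk 2: at line 2 remove [fuph,xlrb] add [gjpc,xnvfy,pcis] -> 8 lines: shbin ojua gjpc xnvfy pcis ripbf kgthw muq
Hunk 3: at line 5 remove [ripbf,kgthw] add [qddg,bvt] -> 8 lines: shbin ojua gjpc xnvfy pcis qddg bvt muq
Hunk 4: at line 4 remove [pcis,qddg,bvt] add [qre,acnf,isaqn] -> 8 lines: shbin ojua gjpc xnvfy qre acnf isaqn muq
Hunk 5: at line 3 remove [qre,acnf] add [xwtaa,flbc] -> 8 lines: shbin ojua gjpc xnvfy xwtaa flbc isaqn muq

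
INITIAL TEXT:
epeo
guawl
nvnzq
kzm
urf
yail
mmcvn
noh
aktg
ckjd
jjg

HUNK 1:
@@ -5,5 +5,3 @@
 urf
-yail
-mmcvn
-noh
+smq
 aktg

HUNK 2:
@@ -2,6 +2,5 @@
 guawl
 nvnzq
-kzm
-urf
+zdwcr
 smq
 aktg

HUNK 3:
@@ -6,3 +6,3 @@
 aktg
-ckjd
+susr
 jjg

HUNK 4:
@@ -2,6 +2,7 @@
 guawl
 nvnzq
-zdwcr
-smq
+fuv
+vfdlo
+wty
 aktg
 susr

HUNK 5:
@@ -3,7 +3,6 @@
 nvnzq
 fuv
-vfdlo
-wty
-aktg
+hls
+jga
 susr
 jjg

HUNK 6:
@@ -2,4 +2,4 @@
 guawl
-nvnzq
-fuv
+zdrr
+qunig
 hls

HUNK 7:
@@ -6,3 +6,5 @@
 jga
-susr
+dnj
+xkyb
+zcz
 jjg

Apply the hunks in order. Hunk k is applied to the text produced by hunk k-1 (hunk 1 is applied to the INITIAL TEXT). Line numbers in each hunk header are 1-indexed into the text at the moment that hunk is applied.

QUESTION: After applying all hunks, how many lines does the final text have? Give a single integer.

Answer: 10

Derivation:
Hunk 1: at line 5 remove [yail,mmcvn,noh] add [smq] -> 9 lines: epeo guawl nvnzq kzm urf smq aktg ckjd jjg
Hunk 2: at line 2 remove [kzm,urf] add [zdwcr] -> 8 lines: epeo guawl nvnzq zdwcr smq aktg ckjd jjg
Hunk 3: at line 6 remove [ckjd] add [susr] -> 8 lines: epeo guawl nvnzq zdwcr smq aktg susr jjg
Hunk 4: at line 2 remove [zdwcr,smq] add [fuv,vfdlo,wty] -> 9 lines: epeo guawl nvnzq fuv vfdlo wty aktg susr jjg
Hunk 5: at line 3 remove [vfdlo,wty,aktg] add [hls,jga] -> 8 lines: epeo guawl nvnzq fuv hls jga susr jjg
Hunk 6: at line 2 remove [nvnzq,fuv] add [zdrr,qunig] -> 8 lines: epeo guawl zdrr qunig hls jga susr jjg
Hunk 7: at line 6 remove [susr] add [dnj,xkyb,zcz] -> 10 lines: epeo guawl zdrr qunig hls jga dnj xkyb zcz jjg
Final line count: 10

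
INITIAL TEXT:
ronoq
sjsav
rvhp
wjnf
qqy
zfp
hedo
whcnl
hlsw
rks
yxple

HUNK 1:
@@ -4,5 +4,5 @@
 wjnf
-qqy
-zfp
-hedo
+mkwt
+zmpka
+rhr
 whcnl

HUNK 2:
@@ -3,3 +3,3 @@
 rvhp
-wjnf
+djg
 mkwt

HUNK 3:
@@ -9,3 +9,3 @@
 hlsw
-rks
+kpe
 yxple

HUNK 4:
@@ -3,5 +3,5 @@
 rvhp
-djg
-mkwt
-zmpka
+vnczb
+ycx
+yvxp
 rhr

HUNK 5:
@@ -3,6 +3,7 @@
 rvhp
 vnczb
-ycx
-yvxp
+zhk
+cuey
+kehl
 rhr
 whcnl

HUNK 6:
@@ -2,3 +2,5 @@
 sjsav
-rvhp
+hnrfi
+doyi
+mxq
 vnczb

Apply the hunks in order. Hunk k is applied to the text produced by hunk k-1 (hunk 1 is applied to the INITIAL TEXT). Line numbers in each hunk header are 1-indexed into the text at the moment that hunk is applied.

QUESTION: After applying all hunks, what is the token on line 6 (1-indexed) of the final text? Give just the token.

Answer: vnczb

Derivation:
Hunk 1: at line 4 remove [qqy,zfp,hedo] add [mkwt,zmpka,rhr] -> 11 lines: ronoq sjsav rvhp wjnf mkwt zmpka rhr whcnl hlsw rks yxple
Hunk 2: at line 3 remove [wjnf] add [djg] -> 11 lines: ronoq sjsav rvhp djg mkwt zmpka rhr whcnl hlsw rks yxple
Hunk 3: at line 9 remove [rks] add [kpe] -> 11 lines: ronoq sjsav rvhp djg mkwt zmpka rhr whcnl hlsw kpe yxple
Hunk 4: at line 3 remove [djg,mkwt,zmpka] add [vnczb,ycx,yvxp] -> 11 lines: ronoq sjsav rvhp vnczb ycx yvxp rhr whcnl hlsw kpe yxple
Hunk 5: at line 3 remove [ycx,yvxp] add [zhk,cuey,kehl] -> 12 lines: ronoq sjsav rvhp vnczb zhk cuey kehl rhr whcnl hlsw kpe yxple
Hunk 6: at line 2 remove [rvhp] add [hnrfi,doyi,mxq] -> 14 lines: ronoq sjsav hnrfi doyi mxq vnczb zhk cuey kehl rhr whcnl hlsw kpe yxple
Final line 6: vnczb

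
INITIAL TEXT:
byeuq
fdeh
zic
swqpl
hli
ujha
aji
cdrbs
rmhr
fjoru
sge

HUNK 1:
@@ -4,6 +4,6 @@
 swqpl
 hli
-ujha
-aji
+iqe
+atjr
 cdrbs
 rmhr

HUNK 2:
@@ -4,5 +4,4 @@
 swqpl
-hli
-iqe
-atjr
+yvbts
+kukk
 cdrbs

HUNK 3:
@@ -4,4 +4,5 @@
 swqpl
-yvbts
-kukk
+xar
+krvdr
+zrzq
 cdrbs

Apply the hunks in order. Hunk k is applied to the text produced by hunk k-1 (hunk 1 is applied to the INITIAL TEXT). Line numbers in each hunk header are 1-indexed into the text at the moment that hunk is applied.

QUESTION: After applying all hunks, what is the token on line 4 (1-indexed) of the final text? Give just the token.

Hunk 1: at line 4 remove [ujha,aji] add [iqe,atjr] -> 11 lines: byeuq fdeh zic swqpl hli iqe atjr cdrbs rmhr fjoru sge
Hunk 2: at line 4 remove [hli,iqe,atjr] add [yvbts,kukk] -> 10 lines: byeuq fdeh zic swqpl yvbts kukk cdrbs rmhr fjoru sge
Hunk 3: at line 4 remove [yvbts,kukk] add [xar,krvdr,zrzq] -> 11 lines: byeuq fdeh zic swqpl xar krvdr zrzq cdrbs rmhr fjoru sge
Final line 4: swqpl

Answer: swqpl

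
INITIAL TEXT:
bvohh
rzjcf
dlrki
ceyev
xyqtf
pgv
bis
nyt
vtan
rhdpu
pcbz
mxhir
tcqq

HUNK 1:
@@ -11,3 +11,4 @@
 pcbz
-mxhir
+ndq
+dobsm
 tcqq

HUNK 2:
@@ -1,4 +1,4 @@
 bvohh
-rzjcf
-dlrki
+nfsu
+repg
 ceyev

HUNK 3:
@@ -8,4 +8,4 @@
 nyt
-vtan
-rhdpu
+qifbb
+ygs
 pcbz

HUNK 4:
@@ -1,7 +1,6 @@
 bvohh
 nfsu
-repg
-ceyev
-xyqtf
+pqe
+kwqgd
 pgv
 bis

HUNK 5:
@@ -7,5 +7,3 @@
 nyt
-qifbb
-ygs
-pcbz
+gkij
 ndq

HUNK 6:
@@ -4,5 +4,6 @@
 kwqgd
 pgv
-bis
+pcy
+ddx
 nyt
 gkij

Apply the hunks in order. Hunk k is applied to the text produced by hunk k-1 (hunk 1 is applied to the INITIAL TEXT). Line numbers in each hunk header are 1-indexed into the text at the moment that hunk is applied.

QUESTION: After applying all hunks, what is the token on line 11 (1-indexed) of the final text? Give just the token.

Hunk 1: at line 11 remove [mxhir] add [ndq,dobsm] -> 14 lines: bvohh rzjcf dlrki ceyev xyqtf pgv bis nyt vtan rhdpu pcbz ndq dobsm tcqq
Hunk 2: at line 1 remove [rzjcf,dlrki] add [nfsu,repg] -> 14 lines: bvohh nfsu repg ceyev xyqtf pgv bis nyt vtan rhdpu pcbz ndq dobsm tcqq
Hunk 3: at line 8 remove [vtan,rhdpu] add [qifbb,ygs] -> 14 lines: bvohh nfsu repg ceyev xyqtf pgv bis nyt qifbb ygs pcbz ndq dobsm tcqq
Hunk 4: at line 1 remove [repg,ceyev,xyqtf] add [pqe,kwqgd] -> 13 lines: bvohh nfsu pqe kwqgd pgv bis nyt qifbb ygs pcbz ndq dobsm tcqq
Hunk 5: at line 7 remove [qifbb,ygs,pcbz] add [gkij] -> 11 lines: bvohh nfsu pqe kwqgd pgv bis nyt gkij ndq dobsm tcqq
Hunk 6: at line 4 remove [bis] add [pcy,ddx] -> 12 lines: bvohh nfsu pqe kwqgd pgv pcy ddx nyt gkij ndq dobsm tcqq
Final line 11: dobsm

Answer: dobsm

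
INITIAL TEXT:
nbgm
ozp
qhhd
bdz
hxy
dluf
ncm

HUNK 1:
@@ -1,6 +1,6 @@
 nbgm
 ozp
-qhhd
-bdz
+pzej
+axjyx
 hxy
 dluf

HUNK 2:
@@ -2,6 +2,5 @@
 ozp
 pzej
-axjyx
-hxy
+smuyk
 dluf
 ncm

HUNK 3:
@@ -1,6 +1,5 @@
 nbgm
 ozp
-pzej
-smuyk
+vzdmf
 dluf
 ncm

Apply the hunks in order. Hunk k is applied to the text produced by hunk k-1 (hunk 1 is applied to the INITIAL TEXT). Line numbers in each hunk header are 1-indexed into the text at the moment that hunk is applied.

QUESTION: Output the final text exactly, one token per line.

Hunk 1: at line 1 remove [qhhd,bdz] add [pzej,axjyx] -> 7 lines: nbgm ozp pzej axjyx hxy dluf ncm
Hunk 2: at line 2 remove [axjyx,hxy] add [smuyk] -> 6 lines: nbgm ozp pzej smuyk dluf ncm
Hunk 3: at line 1 remove [pzej,smuyk] add [vzdmf] -> 5 lines: nbgm ozp vzdmf dluf ncm

Answer: nbgm
ozp
vzdmf
dluf
ncm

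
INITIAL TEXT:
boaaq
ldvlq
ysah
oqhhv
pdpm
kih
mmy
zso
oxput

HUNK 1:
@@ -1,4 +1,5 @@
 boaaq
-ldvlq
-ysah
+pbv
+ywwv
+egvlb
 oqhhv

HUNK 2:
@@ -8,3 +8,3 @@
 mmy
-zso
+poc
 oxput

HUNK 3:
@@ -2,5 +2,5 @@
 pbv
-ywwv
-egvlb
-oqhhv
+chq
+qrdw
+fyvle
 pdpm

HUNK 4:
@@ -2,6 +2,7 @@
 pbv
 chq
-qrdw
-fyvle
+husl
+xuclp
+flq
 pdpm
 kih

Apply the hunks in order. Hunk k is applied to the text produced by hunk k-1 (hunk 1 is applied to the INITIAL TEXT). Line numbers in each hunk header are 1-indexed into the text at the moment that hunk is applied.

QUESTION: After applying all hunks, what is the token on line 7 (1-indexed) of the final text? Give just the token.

Hunk 1: at line 1 remove [ldvlq,ysah] add [pbv,ywwv,egvlb] -> 10 lines: boaaq pbv ywwv egvlb oqhhv pdpm kih mmy zso oxput
Hunk 2: at line 8 remove [zso] add [poc] -> 10 lines: boaaq pbv ywwv egvlb oqhhv pdpm kih mmy poc oxput
Hunk 3: at line 2 remove [ywwv,egvlb,oqhhv] add [chq,qrdw,fyvle] -> 10 lines: boaaq pbv chq qrdw fyvle pdpm kih mmy poc oxput
Hunk 4: at line 2 remove [qrdw,fyvle] add [husl,xuclp,flq] -> 11 lines: boaaq pbv chq husl xuclp flq pdpm kih mmy poc oxput
Final line 7: pdpm

Answer: pdpm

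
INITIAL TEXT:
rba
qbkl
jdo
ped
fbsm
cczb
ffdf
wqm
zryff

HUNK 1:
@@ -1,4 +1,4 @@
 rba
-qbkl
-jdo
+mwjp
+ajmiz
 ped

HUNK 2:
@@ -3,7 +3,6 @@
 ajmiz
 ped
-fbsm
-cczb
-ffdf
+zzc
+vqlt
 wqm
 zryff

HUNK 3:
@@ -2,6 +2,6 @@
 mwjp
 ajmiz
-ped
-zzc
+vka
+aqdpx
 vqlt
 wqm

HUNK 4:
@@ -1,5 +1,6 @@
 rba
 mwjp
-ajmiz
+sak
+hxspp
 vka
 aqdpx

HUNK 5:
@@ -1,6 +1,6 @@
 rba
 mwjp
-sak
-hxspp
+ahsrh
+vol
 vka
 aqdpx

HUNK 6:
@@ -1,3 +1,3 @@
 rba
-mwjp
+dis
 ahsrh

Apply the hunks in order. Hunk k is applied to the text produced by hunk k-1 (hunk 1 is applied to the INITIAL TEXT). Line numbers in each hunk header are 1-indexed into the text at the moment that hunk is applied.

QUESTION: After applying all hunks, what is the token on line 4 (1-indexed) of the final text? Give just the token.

Hunk 1: at line 1 remove [qbkl,jdo] add [mwjp,ajmiz] -> 9 lines: rba mwjp ajmiz ped fbsm cczb ffdf wqm zryff
Hunk 2: at line 3 remove [fbsm,cczb,ffdf] add [zzc,vqlt] -> 8 lines: rba mwjp ajmiz ped zzc vqlt wqm zryff
Hunk 3: at line 2 remove [ped,zzc] add [vka,aqdpx] -> 8 lines: rba mwjp ajmiz vka aqdpx vqlt wqm zryff
Hunk 4: at line 1 remove [ajmiz] add [sak,hxspp] -> 9 lines: rba mwjp sak hxspp vka aqdpx vqlt wqm zryff
Hunk 5: at line 1 remove [sak,hxspp] add [ahsrh,vol] -> 9 lines: rba mwjp ahsrh vol vka aqdpx vqlt wqm zryff
Hunk 6: at line 1 remove [mwjp] add [dis] -> 9 lines: rba dis ahsrh vol vka aqdpx vqlt wqm zryff
Final line 4: vol

Answer: vol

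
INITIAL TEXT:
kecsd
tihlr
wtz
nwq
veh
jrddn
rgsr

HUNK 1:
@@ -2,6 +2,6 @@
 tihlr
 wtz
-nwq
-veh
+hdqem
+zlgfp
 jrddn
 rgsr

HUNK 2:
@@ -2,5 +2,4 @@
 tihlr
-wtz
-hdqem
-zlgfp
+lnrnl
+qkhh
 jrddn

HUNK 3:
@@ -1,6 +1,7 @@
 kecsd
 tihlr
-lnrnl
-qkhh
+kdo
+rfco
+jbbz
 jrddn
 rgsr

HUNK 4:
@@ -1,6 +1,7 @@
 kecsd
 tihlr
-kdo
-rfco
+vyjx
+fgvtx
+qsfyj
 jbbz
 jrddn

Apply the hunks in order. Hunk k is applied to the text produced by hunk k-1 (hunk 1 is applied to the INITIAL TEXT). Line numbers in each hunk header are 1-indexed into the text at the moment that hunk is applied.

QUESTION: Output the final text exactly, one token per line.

Answer: kecsd
tihlr
vyjx
fgvtx
qsfyj
jbbz
jrddn
rgsr

Derivation:
Hunk 1: at line 2 remove [nwq,veh] add [hdqem,zlgfp] -> 7 lines: kecsd tihlr wtz hdqem zlgfp jrddn rgsr
Hunk 2: at line 2 remove [wtz,hdqem,zlgfp] add [lnrnl,qkhh] -> 6 lines: kecsd tihlr lnrnl qkhh jrddn rgsr
Hunk 3: at line 1 remove [lnrnl,qkhh] add [kdo,rfco,jbbz] -> 7 lines: kecsd tihlr kdo rfco jbbz jrddn rgsr
Hunk 4: at line 1 remove [kdo,rfco] add [vyjx,fgvtx,qsfyj] -> 8 lines: kecsd tihlr vyjx fgvtx qsfyj jbbz jrddn rgsr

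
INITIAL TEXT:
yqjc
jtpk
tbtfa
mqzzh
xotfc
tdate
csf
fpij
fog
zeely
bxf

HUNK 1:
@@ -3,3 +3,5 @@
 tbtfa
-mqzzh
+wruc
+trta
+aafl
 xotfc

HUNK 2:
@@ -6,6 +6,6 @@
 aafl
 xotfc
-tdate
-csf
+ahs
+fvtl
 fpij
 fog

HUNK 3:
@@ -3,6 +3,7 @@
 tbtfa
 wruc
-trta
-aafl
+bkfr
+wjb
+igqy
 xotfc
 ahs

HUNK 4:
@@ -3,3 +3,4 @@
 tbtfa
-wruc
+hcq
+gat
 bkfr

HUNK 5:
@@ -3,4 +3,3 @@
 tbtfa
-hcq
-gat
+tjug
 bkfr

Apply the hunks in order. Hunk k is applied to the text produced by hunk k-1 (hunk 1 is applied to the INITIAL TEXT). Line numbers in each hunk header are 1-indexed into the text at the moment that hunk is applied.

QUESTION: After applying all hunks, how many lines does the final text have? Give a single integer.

Hunk 1: at line 3 remove [mqzzh] add [wruc,trta,aafl] -> 13 lines: yqjc jtpk tbtfa wruc trta aafl xotfc tdate csf fpij fog zeely bxf
Hunk 2: at line 6 remove [tdate,csf] add [ahs,fvtl] -> 13 lines: yqjc jtpk tbtfa wruc trta aafl xotfc ahs fvtl fpij fog zeely bxf
Hunk 3: at line 3 remove [trta,aafl] add [bkfr,wjb,igqy] -> 14 lines: yqjc jtpk tbtfa wruc bkfr wjb igqy xotfc ahs fvtl fpij fog zeely bxf
Hunk 4: at line 3 remove [wruc] add [hcq,gat] -> 15 lines: yqjc jtpk tbtfa hcq gat bkfr wjb igqy xotfc ahs fvtl fpij fog zeely bxf
Hunk 5: at line 3 remove [hcq,gat] add [tjug] -> 14 lines: yqjc jtpk tbtfa tjug bkfr wjb igqy xotfc ahs fvtl fpij fog zeely bxf
Final line count: 14

Answer: 14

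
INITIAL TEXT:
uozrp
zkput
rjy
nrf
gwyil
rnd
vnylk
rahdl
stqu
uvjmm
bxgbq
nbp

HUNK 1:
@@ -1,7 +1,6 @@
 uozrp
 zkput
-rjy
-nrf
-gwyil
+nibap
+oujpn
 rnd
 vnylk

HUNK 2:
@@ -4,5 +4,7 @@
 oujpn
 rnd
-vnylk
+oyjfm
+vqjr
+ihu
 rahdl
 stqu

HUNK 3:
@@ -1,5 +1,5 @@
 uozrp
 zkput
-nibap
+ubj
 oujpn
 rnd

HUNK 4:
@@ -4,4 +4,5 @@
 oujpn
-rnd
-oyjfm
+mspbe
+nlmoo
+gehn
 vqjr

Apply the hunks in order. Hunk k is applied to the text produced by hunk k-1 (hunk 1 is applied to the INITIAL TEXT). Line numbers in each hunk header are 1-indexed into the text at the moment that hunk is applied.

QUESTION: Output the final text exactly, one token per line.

Hunk 1: at line 1 remove [rjy,nrf,gwyil] add [nibap,oujpn] -> 11 lines: uozrp zkput nibap oujpn rnd vnylk rahdl stqu uvjmm bxgbq nbp
Hunk 2: at line 4 remove [vnylk] add [oyjfm,vqjr,ihu] -> 13 lines: uozrp zkput nibap oujpn rnd oyjfm vqjr ihu rahdl stqu uvjmm bxgbq nbp
Hunk 3: at line 1 remove [nibap] add [ubj] -> 13 lines: uozrp zkput ubj oujpn rnd oyjfm vqjr ihu rahdl stqu uvjmm bxgbq nbp
Hunk 4: at line 4 remove [rnd,oyjfm] add [mspbe,nlmoo,gehn] -> 14 lines: uozrp zkput ubj oujpn mspbe nlmoo gehn vqjr ihu rahdl stqu uvjmm bxgbq nbp

Answer: uozrp
zkput
ubj
oujpn
mspbe
nlmoo
gehn
vqjr
ihu
rahdl
stqu
uvjmm
bxgbq
nbp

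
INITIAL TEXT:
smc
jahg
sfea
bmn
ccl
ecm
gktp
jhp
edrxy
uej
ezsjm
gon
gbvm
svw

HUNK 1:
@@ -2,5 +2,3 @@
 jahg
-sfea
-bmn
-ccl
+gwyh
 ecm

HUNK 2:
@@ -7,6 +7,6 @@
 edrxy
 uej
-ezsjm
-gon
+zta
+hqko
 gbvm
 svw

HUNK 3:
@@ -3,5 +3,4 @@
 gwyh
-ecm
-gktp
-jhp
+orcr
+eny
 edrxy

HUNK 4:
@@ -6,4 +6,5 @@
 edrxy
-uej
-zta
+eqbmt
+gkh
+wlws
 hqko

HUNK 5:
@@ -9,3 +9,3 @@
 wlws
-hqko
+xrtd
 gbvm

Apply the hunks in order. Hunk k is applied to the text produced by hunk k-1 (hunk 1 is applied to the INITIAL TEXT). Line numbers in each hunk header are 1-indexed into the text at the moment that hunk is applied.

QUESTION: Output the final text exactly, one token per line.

Hunk 1: at line 2 remove [sfea,bmn,ccl] add [gwyh] -> 12 lines: smc jahg gwyh ecm gktp jhp edrxy uej ezsjm gon gbvm svw
Hunk 2: at line 7 remove [ezsjm,gon] add [zta,hqko] -> 12 lines: smc jahg gwyh ecm gktp jhp edrxy uej zta hqko gbvm svw
Hunk 3: at line 3 remove [ecm,gktp,jhp] add [orcr,eny] -> 11 lines: smc jahg gwyh orcr eny edrxy uej zta hqko gbvm svw
Hunk 4: at line 6 remove [uej,zta] add [eqbmt,gkh,wlws] -> 12 lines: smc jahg gwyh orcr eny edrxy eqbmt gkh wlws hqko gbvm svw
Hunk 5: at line 9 remove [hqko] add [xrtd] -> 12 lines: smc jahg gwyh orcr eny edrxy eqbmt gkh wlws xrtd gbvm svw

Answer: smc
jahg
gwyh
orcr
eny
edrxy
eqbmt
gkh
wlws
xrtd
gbvm
svw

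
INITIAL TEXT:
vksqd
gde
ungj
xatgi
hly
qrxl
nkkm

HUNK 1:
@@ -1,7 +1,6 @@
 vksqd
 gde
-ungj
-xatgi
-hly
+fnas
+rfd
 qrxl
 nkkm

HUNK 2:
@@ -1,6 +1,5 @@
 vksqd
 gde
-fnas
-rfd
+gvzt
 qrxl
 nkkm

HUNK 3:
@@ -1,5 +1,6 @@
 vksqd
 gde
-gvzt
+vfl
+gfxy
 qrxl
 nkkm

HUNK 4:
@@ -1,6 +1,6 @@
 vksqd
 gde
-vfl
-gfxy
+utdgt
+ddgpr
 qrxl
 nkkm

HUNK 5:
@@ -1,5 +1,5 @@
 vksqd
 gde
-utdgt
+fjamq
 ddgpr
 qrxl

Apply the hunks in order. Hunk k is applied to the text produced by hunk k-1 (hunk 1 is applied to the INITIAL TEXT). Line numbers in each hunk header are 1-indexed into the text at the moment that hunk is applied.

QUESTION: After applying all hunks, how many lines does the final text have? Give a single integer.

Answer: 6

Derivation:
Hunk 1: at line 1 remove [ungj,xatgi,hly] add [fnas,rfd] -> 6 lines: vksqd gde fnas rfd qrxl nkkm
Hunk 2: at line 1 remove [fnas,rfd] add [gvzt] -> 5 lines: vksqd gde gvzt qrxl nkkm
Hunk 3: at line 1 remove [gvzt] add [vfl,gfxy] -> 6 lines: vksqd gde vfl gfxy qrxl nkkm
Hunk 4: at line 1 remove [vfl,gfxy] add [utdgt,ddgpr] -> 6 lines: vksqd gde utdgt ddgpr qrxl nkkm
Hunk 5: at line 1 remove [utdgt] add [fjamq] -> 6 lines: vksqd gde fjamq ddgpr qrxl nkkm
Final line count: 6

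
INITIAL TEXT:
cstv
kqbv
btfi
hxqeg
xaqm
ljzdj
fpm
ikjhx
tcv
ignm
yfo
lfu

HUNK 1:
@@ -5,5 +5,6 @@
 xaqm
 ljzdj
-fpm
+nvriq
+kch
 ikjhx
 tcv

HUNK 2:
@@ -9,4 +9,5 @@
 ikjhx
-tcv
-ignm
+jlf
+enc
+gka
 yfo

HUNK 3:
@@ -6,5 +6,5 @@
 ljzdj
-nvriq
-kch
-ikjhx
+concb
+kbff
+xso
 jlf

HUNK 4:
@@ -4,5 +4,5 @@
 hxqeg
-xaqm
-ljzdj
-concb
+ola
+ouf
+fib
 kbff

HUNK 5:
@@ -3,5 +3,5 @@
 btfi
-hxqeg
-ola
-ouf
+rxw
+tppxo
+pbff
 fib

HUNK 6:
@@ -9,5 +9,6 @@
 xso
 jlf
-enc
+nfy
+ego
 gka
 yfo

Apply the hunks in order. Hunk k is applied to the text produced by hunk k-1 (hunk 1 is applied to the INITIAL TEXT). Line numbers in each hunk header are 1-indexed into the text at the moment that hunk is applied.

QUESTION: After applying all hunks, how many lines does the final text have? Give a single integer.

Hunk 1: at line 5 remove [fpm] add [nvriq,kch] -> 13 lines: cstv kqbv btfi hxqeg xaqm ljzdj nvriq kch ikjhx tcv ignm yfo lfu
Hunk 2: at line 9 remove [tcv,ignm] add [jlf,enc,gka] -> 14 lines: cstv kqbv btfi hxqeg xaqm ljzdj nvriq kch ikjhx jlf enc gka yfo lfu
Hunk 3: at line 6 remove [nvriq,kch,ikjhx] add [concb,kbff,xso] -> 14 lines: cstv kqbv btfi hxqeg xaqm ljzdj concb kbff xso jlf enc gka yfo lfu
Hunk 4: at line 4 remove [xaqm,ljzdj,concb] add [ola,ouf,fib] -> 14 lines: cstv kqbv btfi hxqeg ola ouf fib kbff xso jlf enc gka yfo lfu
Hunk 5: at line 3 remove [hxqeg,ola,ouf] add [rxw,tppxo,pbff] -> 14 lines: cstv kqbv btfi rxw tppxo pbff fib kbff xso jlf enc gka yfo lfu
Hunk 6: at line 9 remove [enc] add [nfy,ego] -> 15 lines: cstv kqbv btfi rxw tppxo pbff fib kbff xso jlf nfy ego gka yfo lfu
Final line count: 15

Answer: 15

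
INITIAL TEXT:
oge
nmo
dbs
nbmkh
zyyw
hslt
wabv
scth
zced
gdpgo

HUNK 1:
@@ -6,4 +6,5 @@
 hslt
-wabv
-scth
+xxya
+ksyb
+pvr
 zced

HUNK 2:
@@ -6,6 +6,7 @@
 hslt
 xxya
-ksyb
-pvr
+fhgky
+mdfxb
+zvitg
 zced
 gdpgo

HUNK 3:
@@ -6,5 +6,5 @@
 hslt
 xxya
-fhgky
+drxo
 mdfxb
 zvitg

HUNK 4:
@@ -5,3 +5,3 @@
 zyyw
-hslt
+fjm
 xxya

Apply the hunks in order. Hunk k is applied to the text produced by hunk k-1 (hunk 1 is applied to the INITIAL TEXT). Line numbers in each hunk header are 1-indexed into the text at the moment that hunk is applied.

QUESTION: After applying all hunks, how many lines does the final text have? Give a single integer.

Answer: 12

Derivation:
Hunk 1: at line 6 remove [wabv,scth] add [xxya,ksyb,pvr] -> 11 lines: oge nmo dbs nbmkh zyyw hslt xxya ksyb pvr zced gdpgo
Hunk 2: at line 6 remove [ksyb,pvr] add [fhgky,mdfxb,zvitg] -> 12 lines: oge nmo dbs nbmkh zyyw hslt xxya fhgky mdfxb zvitg zced gdpgo
Hunk 3: at line 6 remove [fhgky] add [drxo] -> 12 lines: oge nmo dbs nbmkh zyyw hslt xxya drxo mdfxb zvitg zced gdpgo
Hunk 4: at line 5 remove [hslt] add [fjm] -> 12 lines: oge nmo dbs nbmkh zyyw fjm xxya drxo mdfxb zvitg zced gdpgo
Final line count: 12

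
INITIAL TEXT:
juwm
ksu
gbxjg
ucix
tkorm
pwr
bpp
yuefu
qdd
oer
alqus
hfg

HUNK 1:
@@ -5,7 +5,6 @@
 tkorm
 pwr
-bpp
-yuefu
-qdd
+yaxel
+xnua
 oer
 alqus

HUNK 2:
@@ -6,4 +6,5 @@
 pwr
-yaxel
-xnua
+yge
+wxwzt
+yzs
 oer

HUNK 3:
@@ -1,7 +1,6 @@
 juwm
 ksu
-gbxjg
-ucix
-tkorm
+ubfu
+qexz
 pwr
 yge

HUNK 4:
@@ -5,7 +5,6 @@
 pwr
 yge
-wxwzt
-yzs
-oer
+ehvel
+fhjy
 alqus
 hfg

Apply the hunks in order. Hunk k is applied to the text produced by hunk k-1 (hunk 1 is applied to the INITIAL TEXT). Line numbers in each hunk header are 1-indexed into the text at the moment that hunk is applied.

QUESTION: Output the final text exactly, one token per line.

Hunk 1: at line 5 remove [bpp,yuefu,qdd] add [yaxel,xnua] -> 11 lines: juwm ksu gbxjg ucix tkorm pwr yaxel xnua oer alqus hfg
Hunk 2: at line 6 remove [yaxel,xnua] add [yge,wxwzt,yzs] -> 12 lines: juwm ksu gbxjg ucix tkorm pwr yge wxwzt yzs oer alqus hfg
Hunk 3: at line 1 remove [gbxjg,ucix,tkorm] add [ubfu,qexz] -> 11 lines: juwm ksu ubfu qexz pwr yge wxwzt yzs oer alqus hfg
Hunk 4: at line 5 remove [wxwzt,yzs,oer] add [ehvel,fhjy] -> 10 lines: juwm ksu ubfu qexz pwr yge ehvel fhjy alqus hfg

Answer: juwm
ksu
ubfu
qexz
pwr
yge
ehvel
fhjy
alqus
hfg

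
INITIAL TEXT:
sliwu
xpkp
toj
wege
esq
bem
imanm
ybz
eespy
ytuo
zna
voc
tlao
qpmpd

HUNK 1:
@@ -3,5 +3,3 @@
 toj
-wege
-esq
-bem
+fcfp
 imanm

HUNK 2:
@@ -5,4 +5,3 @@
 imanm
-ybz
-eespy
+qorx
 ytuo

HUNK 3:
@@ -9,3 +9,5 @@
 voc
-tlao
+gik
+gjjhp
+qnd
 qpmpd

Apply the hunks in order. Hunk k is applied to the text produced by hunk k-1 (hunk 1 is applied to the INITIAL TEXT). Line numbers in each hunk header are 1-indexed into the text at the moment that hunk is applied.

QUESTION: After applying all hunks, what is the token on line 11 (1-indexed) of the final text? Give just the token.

Answer: gjjhp

Derivation:
Hunk 1: at line 3 remove [wege,esq,bem] add [fcfp] -> 12 lines: sliwu xpkp toj fcfp imanm ybz eespy ytuo zna voc tlao qpmpd
Hunk 2: at line 5 remove [ybz,eespy] add [qorx] -> 11 lines: sliwu xpkp toj fcfp imanm qorx ytuo zna voc tlao qpmpd
Hunk 3: at line 9 remove [tlao] add [gik,gjjhp,qnd] -> 13 lines: sliwu xpkp toj fcfp imanm qorx ytuo zna voc gik gjjhp qnd qpmpd
Final line 11: gjjhp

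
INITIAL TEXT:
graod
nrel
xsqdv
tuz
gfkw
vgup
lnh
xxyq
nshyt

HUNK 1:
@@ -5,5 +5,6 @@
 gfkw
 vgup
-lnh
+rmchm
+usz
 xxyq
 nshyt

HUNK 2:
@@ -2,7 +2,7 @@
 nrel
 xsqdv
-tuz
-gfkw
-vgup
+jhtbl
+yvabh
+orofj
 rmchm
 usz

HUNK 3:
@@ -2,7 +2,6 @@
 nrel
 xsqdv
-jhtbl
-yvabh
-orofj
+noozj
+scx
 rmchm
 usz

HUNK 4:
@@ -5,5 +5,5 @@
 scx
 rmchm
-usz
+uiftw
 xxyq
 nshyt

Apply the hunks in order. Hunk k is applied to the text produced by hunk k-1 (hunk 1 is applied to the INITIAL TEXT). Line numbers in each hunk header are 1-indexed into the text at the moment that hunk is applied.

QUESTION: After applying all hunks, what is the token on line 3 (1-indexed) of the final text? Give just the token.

Hunk 1: at line 5 remove [lnh] add [rmchm,usz] -> 10 lines: graod nrel xsqdv tuz gfkw vgup rmchm usz xxyq nshyt
Hunk 2: at line 2 remove [tuz,gfkw,vgup] add [jhtbl,yvabh,orofj] -> 10 lines: graod nrel xsqdv jhtbl yvabh orofj rmchm usz xxyq nshyt
Hunk 3: at line 2 remove [jhtbl,yvabh,orofj] add [noozj,scx] -> 9 lines: graod nrel xsqdv noozj scx rmchm usz xxyq nshyt
Hunk 4: at line 5 remove [usz] add [uiftw] -> 9 lines: graod nrel xsqdv noozj scx rmchm uiftw xxyq nshyt
Final line 3: xsqdv

Answer: xsqdv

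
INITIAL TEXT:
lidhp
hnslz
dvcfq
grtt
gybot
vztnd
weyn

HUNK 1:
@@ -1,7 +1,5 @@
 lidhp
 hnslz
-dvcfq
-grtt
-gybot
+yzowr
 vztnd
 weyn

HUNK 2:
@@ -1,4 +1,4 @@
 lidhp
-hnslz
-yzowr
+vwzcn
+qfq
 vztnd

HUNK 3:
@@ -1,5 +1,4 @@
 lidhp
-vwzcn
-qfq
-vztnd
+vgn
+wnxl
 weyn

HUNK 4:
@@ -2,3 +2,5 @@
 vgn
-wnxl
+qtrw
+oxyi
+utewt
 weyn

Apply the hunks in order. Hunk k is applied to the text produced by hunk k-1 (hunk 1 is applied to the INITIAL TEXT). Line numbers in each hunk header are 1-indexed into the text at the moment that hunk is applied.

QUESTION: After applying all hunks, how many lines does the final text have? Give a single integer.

Answer: 6

Derivation:
Hunk 1: at line 1 remove [dvcfq,grtt,gybot] add [yzowr] -> 5 lines: lidhp hnslz yzowr vztnd weyn
Hunk 2: at line 1 remove [hnslz,yzowr] add [vwzcn,qfq] -> 5 lines: lidhp vwzcn qfq vztnd weyn
Hunk 3: at line 1 remove [vwzcn,qfq,vztnd] add [vgn,wnxl] -> 4 lines: lidhp vgn wnxl weyn
Hunk 4: at line 2 remove [wnxl] add [qtrw,oxyi,utewt] -> 6 lines: lidhp vgn qtrw oxyi utewt weyn
Final line count: 6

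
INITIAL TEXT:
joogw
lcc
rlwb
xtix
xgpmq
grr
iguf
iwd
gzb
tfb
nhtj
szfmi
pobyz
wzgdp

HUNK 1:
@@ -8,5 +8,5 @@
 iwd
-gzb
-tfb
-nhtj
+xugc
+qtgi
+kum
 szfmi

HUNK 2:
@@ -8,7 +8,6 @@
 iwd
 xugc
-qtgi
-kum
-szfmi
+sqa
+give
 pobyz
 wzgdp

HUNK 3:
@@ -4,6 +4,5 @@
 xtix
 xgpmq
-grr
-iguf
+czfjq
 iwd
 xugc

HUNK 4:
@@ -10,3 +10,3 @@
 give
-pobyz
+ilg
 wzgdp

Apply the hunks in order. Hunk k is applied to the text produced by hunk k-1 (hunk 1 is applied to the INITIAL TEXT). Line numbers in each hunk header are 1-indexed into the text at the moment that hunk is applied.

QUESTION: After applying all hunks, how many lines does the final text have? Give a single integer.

Answer: 12

Derivation:
Hunk 1: at line 8 remove [gzb,tfb,nhtj] add [xugc,qtgi,kum] -> 14 lines: joogw lcc rlwb xtix xgpmq grr iguf iwd xugc qtgi kum szfmi pobyz wzgdp
Hunk 2: at line 8 remove [qtgi,kum,szfmi] add [sqa,give] -> 13 lines: joogw lcc rlwb xtix xgpmq grr iguf iwd xugc sqa give pobyz wzgdp
Hunk 3: at line 4 remove [grr,iguf] add [czfjq] -> 12 lines: joogw lcc rlwb xtix xgpmq czfjq iwd xugc sqa give pobyz wzgdp
Hunk 4: at line 10 remove [pobyz] add [ilg] -> 12 lines: joogw lcc rlwb xtix xgpmq czfjq iwd xugc sqa give ilg wzgdp
Final line count: 12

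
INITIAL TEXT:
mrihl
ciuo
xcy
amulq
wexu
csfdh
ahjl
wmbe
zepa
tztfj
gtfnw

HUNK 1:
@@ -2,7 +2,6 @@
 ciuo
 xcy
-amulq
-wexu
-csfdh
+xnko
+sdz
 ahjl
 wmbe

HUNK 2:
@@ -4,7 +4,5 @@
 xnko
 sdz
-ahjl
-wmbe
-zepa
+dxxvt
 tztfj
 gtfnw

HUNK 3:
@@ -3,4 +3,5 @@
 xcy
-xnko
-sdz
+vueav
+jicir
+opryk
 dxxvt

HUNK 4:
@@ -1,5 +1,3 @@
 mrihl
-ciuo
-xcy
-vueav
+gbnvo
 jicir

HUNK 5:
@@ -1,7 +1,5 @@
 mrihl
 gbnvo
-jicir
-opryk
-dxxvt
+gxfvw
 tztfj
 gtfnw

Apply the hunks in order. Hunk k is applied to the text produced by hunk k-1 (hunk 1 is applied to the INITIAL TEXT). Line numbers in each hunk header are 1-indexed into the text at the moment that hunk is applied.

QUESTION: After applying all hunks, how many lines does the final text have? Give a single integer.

Answer: 5

Derivation:
Hunk 1: at line 2 remove [amulq,wexu,csfdh] add [xnko,sdz] -> 10 lines: mrihl ciuo xcy xnko sdz ahjl wmbe zepa tztfj gtfnw
Hunk 2: at line 4 remove [ahjl,wmbe,zepa] add [dxxvt] -> 8 lines: mrihl ciuo xcy xnko sdz dxxvt tztfj gtfnw
Hunk 3: at line 3 remove [xnko,sdz] add [vueav,jicir,opryk] -> 9 lines: mrihl ciuo xcy vueav jicir opryk dxxvt tztfj gtfnw
Hunk 4: at line 1 remove [ciuo,xcy,vueav] add [gbnvo] -> 7 lines: mrihl gbnvo jicir opryk dxxvt tztfj gtfnw
Hunk 5: at line 1 remove [jicir,opryk,dxxvt] add [gxfvw] -> 5 lines: mrihl gbnvo gxfvw tztfj gtfnw
Final line count: 5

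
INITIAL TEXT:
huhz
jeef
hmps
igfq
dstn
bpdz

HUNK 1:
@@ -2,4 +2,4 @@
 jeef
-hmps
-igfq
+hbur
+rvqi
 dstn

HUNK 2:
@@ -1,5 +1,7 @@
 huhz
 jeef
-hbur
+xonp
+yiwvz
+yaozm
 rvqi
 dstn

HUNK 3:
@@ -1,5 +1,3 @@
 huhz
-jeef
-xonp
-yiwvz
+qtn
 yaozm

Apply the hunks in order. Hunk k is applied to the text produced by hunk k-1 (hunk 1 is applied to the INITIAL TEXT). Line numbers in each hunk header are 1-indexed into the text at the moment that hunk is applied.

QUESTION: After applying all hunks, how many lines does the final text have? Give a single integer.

Hunk 1: at line 2 remove [hmps,igfq] add [hbur,rvqi] -> 6 lines: huhz jeef hbur rvqi dstn bpdz
Hunk 2: at line 1 remove [hbur] add [xonp,yiwvz,yaozm] -> 8 lines: huhz jeef xonp yiwvz yaozm rvqi dstn bpdz
Hunk 3: at line 1 remove [jeef,xonp,yiwvz] add [qtn] -> 6 lines: huhz qtn yaozm rvqi dstn bpdz
Final line count: 6

Answer: 6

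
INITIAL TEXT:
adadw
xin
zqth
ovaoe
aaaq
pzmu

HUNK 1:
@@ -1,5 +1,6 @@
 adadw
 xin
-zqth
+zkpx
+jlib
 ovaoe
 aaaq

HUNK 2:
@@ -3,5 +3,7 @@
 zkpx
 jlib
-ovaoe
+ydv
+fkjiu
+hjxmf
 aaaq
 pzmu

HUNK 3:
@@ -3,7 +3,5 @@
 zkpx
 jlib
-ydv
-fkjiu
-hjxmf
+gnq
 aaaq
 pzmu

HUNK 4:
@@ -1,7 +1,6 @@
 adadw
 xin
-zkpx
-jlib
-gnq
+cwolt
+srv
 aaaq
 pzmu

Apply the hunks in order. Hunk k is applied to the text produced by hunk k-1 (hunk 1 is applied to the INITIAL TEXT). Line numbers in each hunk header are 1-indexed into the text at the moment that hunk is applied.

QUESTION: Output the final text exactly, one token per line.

Hunk 1: at line 1 remove [zqth] add [zkpx,jlib] -> 7 lines: adadw xin zkpx jlib ovaoe aaaq pzmu
Hunk 2: at line 3 remove [ovaoe] add [ydv,fkjiu,hjxmf] -> 9 lines: adadw xin zkpx jlib ydv fkjiu hjxmf aaaq pzmu
Hunk 3: at line 3 remove [ydv,fkjiu,hjxmf] add [gnq] -> 7 lines: adadw xin zkpx jlib gnq aaaq pzmu
Hunk 4: at line 1 remove [zkpx,jlib,gnq] add [cwolt,srv] -> 6 lines: adadw xin cwolt srv aaaq pzmu

Answer: adadw
xin
cwolt
srv
aaaq
pzmu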